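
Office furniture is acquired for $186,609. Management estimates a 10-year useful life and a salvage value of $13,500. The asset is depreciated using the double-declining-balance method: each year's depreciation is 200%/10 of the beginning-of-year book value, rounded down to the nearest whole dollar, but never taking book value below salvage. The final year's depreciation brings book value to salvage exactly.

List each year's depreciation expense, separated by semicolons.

Depreciable base = $186,609 − $13,500 = $173,109.
Year 1: ⌊$186,609 × 200%/10⌋ = $37,321. Book value $149,288.
Year 2: ⌊$149,288 × 200%/10⌋ = $29,857. Book value $119,431.
Year 3: ⌊$119,431 × 200%/10⌋ = $23,886. Book value $95,545.
Year 4: ⌊$95,545 × 200%/10⌋ = $19,109. Book value $76,436.
Year 5: ⌊$76,436 × 200%/10⌋ = $15,287. Book value $61,149.
Year 6: ⌊$61,149 × 200%/10⌋ = $12,229. Book value $48,920.
Year 7: ⌊$48,920 × 200%/10⌋ = $9,784. Book value $39,136.
Year 8: ⌊$39,136 × 200%/10⌋ = $7,827. Book value $31,309.
Year 9: ⌊$31,309 × 200%/10⌋ = $6,261. Book value $25,048.
Year 10 (final): $25,048 − $13,500 = $11,548. Book value $13,500.

$37,321; $29,857; $23,886; $19,109; $15,287; $12,229; $9,784; $7,827; $6,261; $11,548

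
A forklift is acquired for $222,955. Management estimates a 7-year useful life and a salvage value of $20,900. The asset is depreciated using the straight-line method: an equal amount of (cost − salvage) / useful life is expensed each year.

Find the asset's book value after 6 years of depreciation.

Depreciable base = $222,955 − $20,900 = $202,055.
Annual expense = $202,055 / 7 = $28,865.
End of year 1: book value $194,090.
End of year 2: book value $165,225.
End of year 3: book value $136,360.
End of year 4: book value $107,495.
End of year 5: book value $78,630.
End of year 6: book value $49,765.

$49,765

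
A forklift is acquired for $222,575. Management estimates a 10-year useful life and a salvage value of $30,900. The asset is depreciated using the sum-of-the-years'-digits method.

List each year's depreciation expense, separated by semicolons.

$34,850; $31,365; $27,880; $24,395; $20,910; $17,425; $13,940; $10,455; $6,970; $3,485

Depreciable base = $222,575 − $30,900 = $191,675.
Sum of the years' digits = 10+9+8+7+6+5+4+3+2+1 = 55.
Year 1: $191,675 × 10/55 = $34,850. Book value $187,725.
Year 2: $191,675 × 9/55 = $31,365. Book value $156,360.
Year 3: $191,675 × 8/55 = $27,880. Book value $128,480.
Year 4: $191,675 × 7/55 = $24,395. Book value $104,085.
Year 5: $191,675 × 6/55 = $20,910. Book value $83,175.
Year 6: $191,675 × 5/55 = $17,425. Book value $65,750.
Year 7: $191,675 × 4/55 = $13,940. Book value $51,810.
Year 8: $191,675 × 3/55 = $10,455. Book value $41,355.
Year 9: $191,675 × 2/55 = $6,970. Book value $34,385.
Year 10: $191,675 × 1/55 = $3,485. Book value $30,900.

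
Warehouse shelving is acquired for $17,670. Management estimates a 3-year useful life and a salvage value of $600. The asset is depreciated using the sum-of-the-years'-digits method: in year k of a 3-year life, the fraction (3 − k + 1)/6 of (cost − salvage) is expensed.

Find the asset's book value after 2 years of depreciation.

$3,445

Depreciable base = $17,670 − $600 = $17,070.
Sum of the years' digits = 3+2+1 = 6.
Year 1: $17,070 × 3/6 = $8,535. Book value $9,135.
Year 2: $17,070 × 2/6 = $5,690. Book value $3,445.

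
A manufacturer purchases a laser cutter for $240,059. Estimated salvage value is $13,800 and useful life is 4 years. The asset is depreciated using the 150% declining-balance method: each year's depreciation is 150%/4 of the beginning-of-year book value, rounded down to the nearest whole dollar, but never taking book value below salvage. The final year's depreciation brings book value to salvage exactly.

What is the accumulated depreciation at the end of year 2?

$146,285

Depreciable base = $240,059 − $13,800 = $226,259.
Year 1: ⌊$240,059 × 150%/4⌋ = $90,022. Book value $150,037.
Year 2: ⌊$150,037 × 150%/4⌋ = $56,263. Book value $93,774.
Accumulated through year 2 = $240,059 − $93,774 = $146,285.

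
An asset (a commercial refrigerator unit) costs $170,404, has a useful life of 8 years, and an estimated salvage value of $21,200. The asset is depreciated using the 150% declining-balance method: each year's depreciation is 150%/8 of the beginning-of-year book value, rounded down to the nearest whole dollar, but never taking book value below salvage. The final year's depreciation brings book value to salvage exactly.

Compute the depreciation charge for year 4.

Depreciable base = $170,404 − $21,200 = $149,204.
Year 1: ⌊$170,404 × 150%/8⌋ = $31,950. Book value $138,454.
Year 2: ⌊$138,454 × 150%/8⌋ = $25,960. Book value $112,494.
Year 3: ⌊$112,494 × 150%/8⌋ = $21,092. Book value $91,402.
Year 4: ⌊$91,402 × 150%/8⌋ = $17,137. Book value $74,265.

$17,137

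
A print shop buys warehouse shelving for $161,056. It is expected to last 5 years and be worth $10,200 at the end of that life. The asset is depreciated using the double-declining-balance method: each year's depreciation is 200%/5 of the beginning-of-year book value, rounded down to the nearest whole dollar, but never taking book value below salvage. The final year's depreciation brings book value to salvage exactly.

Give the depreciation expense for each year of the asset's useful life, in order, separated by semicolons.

Depreciable base = $161,056 − $10,200 = $150,856.
Year 1: ⌊$161,056 × 200%/5⌋ = $64,422. Book value $96,634.
Year 2: ⌊$96,634 × 200%/5⌋ = $38,653. Book value $57,981.
Year 3: ⌊$57,981 × 200%/5⌋ = $23,192. Book value $34,789.
Year 4: ⌊$34,789 × 200%/5⌋ = $13,915. Book value $20,874.
Year 5 (final): $20,874 − $10,200 = $10,674. Book value $10,200.

$64,422; $38,653; $23,192; $13,915; $10,674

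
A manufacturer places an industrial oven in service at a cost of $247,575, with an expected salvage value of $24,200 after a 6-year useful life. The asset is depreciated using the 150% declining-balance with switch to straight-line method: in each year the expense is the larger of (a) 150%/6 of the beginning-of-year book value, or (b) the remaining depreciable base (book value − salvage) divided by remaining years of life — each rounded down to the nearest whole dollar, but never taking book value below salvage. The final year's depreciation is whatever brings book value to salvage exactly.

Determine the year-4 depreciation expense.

$26,749

Depreciable base = $247,575 − $24,200 = $223,375.
Year 1: DB = ⌊$247,575 × 150%/6⌋ = $61,893; SL = ⌊$223,375/6⌋ = $37,229 → take DB $61,893. Book value $185,682.
Year 2: DB = ⌊$185,682 × 150%/6⌋ = $46,420; SL = ⌊$161,482/5⌋ = $32,296 → take DB $46,420. Book value $139,262.
Year 3: DB = ⌊$139,262 × 150%/6⌋ = $34,815; SL = ⌊$115,062/4⌋ = $28,765 → take DB $34,815. Book value $104,447.
Year 4: DB = ⌊$104,447 × 150%/6⌋ = $26,111; SL = ⌊$80,247/3⌋ = $26,749 → take SL $26,749. Book value $77,698.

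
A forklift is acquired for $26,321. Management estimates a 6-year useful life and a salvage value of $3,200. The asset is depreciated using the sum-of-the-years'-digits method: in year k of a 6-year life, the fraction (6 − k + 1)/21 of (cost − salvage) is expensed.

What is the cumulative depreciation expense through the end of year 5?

$22,020

Depreciable base = $26,321 − $3,200 = $23,121.
Sum of the years' digits = 6+5+4+3+2+1 = 21.
Year 1: $23,121 × 6/21 = $6,606. Book value $19,715.
Year 2: $23,121 × 5/21 = $5,505. Book value $14,210.
Year 3: $23,121 × 4/21 = $4,404. Book value $9,806.
Year 4: $23,121 × 3/21 = $3,303. Book value $6,503.
Year 5: $23,121 × 2/21 = $2,202. Book value $4,301.
Accumulated through year 5 = $26,321 − $4,301 = $22,020.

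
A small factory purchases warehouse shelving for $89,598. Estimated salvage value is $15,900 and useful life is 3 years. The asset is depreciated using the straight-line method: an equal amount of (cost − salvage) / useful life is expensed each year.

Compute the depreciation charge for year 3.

$24,566

Depreciable base = $89,598 − $15,900 = $73,698.
Annual expense = $73,698 / 3 = $24,566.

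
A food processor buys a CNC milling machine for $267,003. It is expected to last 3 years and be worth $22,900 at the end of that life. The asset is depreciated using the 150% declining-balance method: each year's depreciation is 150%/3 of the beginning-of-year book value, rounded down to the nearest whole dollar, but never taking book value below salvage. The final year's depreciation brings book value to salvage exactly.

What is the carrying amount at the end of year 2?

Depreciable base = $267,003 − $22,900 = $244,103.
Year 1: ⌊$267,003 × 150%/3⌋ = $133,501. Book value $133,502.
Year 2: ⌊$133,502 × 150%/3⌋ = $66,751. Book value $66,751.

$66,751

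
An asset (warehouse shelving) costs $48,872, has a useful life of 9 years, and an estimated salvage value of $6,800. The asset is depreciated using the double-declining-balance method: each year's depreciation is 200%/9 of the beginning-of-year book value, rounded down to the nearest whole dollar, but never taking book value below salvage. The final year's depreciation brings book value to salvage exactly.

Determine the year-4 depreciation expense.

$5,110

Depreciable base = $48,872 − $6,800 = $42,072.
Year 1: ⌊$48,872 × 200%/9⌋ = $10,860. Book value $38,012.
Year 2: ⌊$38,012 × 200%/9⌋ = $8,447. Book value $29,565.
Year 3: ⌊$29,565 × 200%/9⌋ = $6,570. Book value $22,995.
Year 4: ⌊$22,995 × 200%/9⌋ = $5,110. Book value $17,885.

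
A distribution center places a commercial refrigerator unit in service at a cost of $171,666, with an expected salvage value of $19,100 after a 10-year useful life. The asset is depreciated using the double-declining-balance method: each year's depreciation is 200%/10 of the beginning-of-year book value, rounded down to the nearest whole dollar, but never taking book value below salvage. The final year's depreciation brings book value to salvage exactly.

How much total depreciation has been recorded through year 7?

Depreciable base = $171,666 − $19,100 = $152,566.
Year 1: ⌊$171,666 × 200%/10⌋ = $34,333. Book value $137,333.
Year 2: ⌊$137,333 × 200%/10⌋ = $27,466. Book value $109,867.
Year 3: ⌊$109,867 × 200%/10⌋ = $21,973. Book value $87,894.
Year 4: ⌊$87,894 × 200%/10⌋ = $17,578. Book value $70,316.
Year 5: ⌊$70,316 × 200%/10⌋ = $14,063. Book value $56,253.
Year 6: ⌊$56,253 × 200%/10⌋ = $11,250. Book value $45,003.
Year 7: ⌊$45,003 × 200%/10⌋ = $9,000. Book value $36,003.
Accumulated through year 7 = $171,666 − $36,003 = $135,663.

$135,663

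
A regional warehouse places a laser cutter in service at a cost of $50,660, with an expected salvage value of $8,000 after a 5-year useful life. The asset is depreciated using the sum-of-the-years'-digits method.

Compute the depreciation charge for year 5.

$2,844

Depreciable base = $50,660 − $8,000 = $42,660.
Sum of the years' digits = 5+4+3+2+1 = 15.
Year 1: $42,660 × 5/15 = $14,220. Book value $36,440.
Year 2: $42,660 × 4/15 = $11,376. Book value $25,064.
Year 3: $42,660 × 3/15 = $8,532. Book value $16,532.
Year 4: $42,660 × 2/15 = $5,688. Book value $10,844.
Year 5: $42,660 × 1/15 = $2,844. Book value $8,000.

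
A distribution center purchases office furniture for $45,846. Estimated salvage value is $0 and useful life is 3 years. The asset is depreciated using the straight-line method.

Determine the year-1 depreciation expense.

$15,282

Depreciable base = $45,846 − $0 = $45,846.
Annual expense = $45,846 / 3 = $15,282.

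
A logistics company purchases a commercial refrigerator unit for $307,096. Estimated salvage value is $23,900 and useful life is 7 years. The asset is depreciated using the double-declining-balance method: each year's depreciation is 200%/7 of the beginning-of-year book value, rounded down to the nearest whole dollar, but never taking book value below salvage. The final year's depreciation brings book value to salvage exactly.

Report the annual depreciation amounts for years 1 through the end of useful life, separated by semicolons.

Depreciable base = $307,096 − $23,900 = $283,196.
Year 1: ⌊$307,096 × 200%/7⌋ = $87,741. Book value $219,355.
Year 2: ⌊$219,355 × 200%/7⌋ = $62,672. Book value $156,683.
Year 3: ⌊$156,683 × 200%/7⌋ = $44,766. Book value $111,917.
Year 4: ⌊$111,917 × 200%/7⌋ = $31,976. Book value $79,941.
Year 5: ⌊$79,941 × 200%/7⌋ = $22,840. Book value $57,101.
Year 6: ⌊$57,101 × 200%/7⌋ = $16,314. Book value $40,787.
Year 7 (final): $40,787 − $23,900 = $16,887. Book value $23,900.

$87,741; $62,672; $44,766; $31,976; $22,840; $16,314; $16,887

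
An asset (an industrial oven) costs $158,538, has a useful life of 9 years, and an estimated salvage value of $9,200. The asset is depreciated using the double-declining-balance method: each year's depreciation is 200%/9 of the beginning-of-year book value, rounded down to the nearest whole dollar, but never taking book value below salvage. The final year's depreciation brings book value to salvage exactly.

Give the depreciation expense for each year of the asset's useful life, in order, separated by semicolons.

Depreciable base = $158,538 − $9,200 = $149,338.
Year 1: ⌊$158,538 × 200%/9⌋ = $35,230. Book value $123,308.
Year 2: ⌊$123,308 × 200%/9⌋ = $27,401. Book value $95,907.
Year 3: ⌊$95,907 × 200%/9⌋ = $21,312. Book value $74,595.
Year 4: ⌊$74,595 × 200%/9⌋ = $16,576. Book value $58,019.
Year 5: ⌊$58,019 × 200%/9⌋ = $12,893. Book value $45,126.
Year 6: ⌊$45,126 × 200%/9⌋ = $10,028. Book value $35,098.
Year 7: ⌊$35,098 × 200%/9⌋ = $7,799. Book value $27,299.
Year 8: ⌊$27,299 × 200%/9⌋ = $6,066. Book value $21,233.
Year 9 (final): $21,233 − $9,200 = $12,033. Book value $9,200.

$35,230; $27,401; $21,312; $16,576; $12,893; $10,028; $7,799; $6,066; $12,033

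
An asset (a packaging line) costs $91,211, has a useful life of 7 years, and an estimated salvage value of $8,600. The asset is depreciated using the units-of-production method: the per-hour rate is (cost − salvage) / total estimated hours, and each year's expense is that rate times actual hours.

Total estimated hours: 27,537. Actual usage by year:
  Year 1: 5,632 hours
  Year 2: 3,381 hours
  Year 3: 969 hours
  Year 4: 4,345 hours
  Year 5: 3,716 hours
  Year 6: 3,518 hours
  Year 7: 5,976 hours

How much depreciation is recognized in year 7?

$17,928

Depreciable base = $91,211 − $8,600 = $82,611.
Rate = $82,611 / 27,537 hours = $3 per hour.
Year 1: 5,632 × $3 = $16,896. Book value $74,315.
Year 2: 3,381 × $3 = $10,143. Book value $64,172.
Year 3: 969 × $3 = $2,907. Book value $61,265.
Year 4: 4,345 × $3 = $13,035. Book value $48,230.
Year 5: 3,716 × $3 = $11,148. Book value $37,082.
Year 6: 3,518 × $3 = $10,554. Book value $26,528.
Year 7: 5,976 × $3 = $17,928. Book value $8,600.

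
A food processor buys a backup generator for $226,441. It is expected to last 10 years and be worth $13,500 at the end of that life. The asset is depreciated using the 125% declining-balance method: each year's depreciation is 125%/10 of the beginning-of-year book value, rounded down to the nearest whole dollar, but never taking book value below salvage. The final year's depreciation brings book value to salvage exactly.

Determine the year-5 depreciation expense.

Depreciable base = $226,441 − $13,500 = $212,941.
Year 1: ⌊$226,441 × 125%/10⌋ = $28,305. Book value $198,136.
Year 2: ⌊$198,136 × 125%/10⌋ = $24,767. Book value $173,369.
Year 3: ⌊$173,369 × 125%/10⌋ = $21,671. Book value $151,698.
Year 4: ⌊$151,698 × 125%/10⌋ = $18,962. Book value $132,736.
Year 5: ⌊$132,736 × 125%/10⌋ = $16,592. Book value $116,144.

$16,592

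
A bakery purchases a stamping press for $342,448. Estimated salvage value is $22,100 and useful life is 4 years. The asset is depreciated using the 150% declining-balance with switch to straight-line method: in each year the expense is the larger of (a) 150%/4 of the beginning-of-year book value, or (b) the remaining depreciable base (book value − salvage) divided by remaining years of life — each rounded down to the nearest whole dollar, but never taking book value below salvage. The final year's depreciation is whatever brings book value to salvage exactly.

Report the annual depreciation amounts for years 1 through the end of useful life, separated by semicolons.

Depreciable base = $342,448 − $22,100 = $320,348.
Year 1: DB = ⌊$342,448 × 150%/4⌋ = $128,418; SL = ⌊$320,348/4⌋ = $80,087 → take DB $128,418. Book value $214,030.
Year 2: DB = ⌊$214,030 × 150%/4⌋ = $80,261; SL = ⌊$191,930/3⌋ = $63,976 → take DB $80,261. Book value $133,769.
Year 3: DB = ⌊$133,769 × 150%/4⌋ = $50,163; SL = ⌊$111,669/2⌋ = $55,834 → take SL $55,834. Book value $77,935.
Year 4 (final): $77,935 − $22,100 = $55,835. Book value $22,100.

$128,418; $80,261; $55,834; $55,835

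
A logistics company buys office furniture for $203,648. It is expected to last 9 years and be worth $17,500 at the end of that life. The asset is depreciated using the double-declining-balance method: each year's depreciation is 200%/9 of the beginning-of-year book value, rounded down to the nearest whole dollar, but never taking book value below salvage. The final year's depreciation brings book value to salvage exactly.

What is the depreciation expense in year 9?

Depreciable base = $203,648 − $17,500 = $186,148.
Year 1: ⌊$203,648 × 200%/9⌋ = $45,255. Book value $158,393.
Year 2: ⌊$158,393 × 200%/9⌋ = $35,198. Book value $123,195.
Year 3: ⌊$123,195 × 200%/9⌋ = $27,376. Book value $95,819.
Year 4: ⌊$95,819 × 200%/9⌋ = $21,293. Book value $74,526.
Year 5: ⌊$74,526 × 200%/9⌋ = $16,561. Book value $57,965.
Year 6: ⌊$57,965 × 200%/9⌋ = $12,881. Book value $45,084.
Year 7: ⌊$45,084 × 200%/9⌋ = $10,018. Book value $35,066.
Year 8: ⌊$35,066 × 200%/9⌋ = $7,792. Book value $27,274.
Year 9 (final): $27,274 − $17,500 = $9,774. Book value $17,500.

$9,774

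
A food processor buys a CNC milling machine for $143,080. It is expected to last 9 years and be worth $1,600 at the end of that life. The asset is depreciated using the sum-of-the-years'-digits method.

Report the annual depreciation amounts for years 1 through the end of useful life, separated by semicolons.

$28,296; $25,152; $22,008; $18,864; $15,720; $12,576; $9,432; $6,288; $3,144

Depreciable base = $143,080 − $1,600 = $141,480.
Sum of the years' digits = 9+8+7+6+5+4+3+2+1 = 45.
Year 1: $141,480 × 9/45 = $28,296. Book value $114,784.
Year 2: $141,480 × 8/45 = $25,152. Book value $89,632.
Year 3: $141,480 × 7/45 = $22,008. Book value $67,624.
Year 4: $141,480 × 6/45 = $18,864. Book value $48,760.
Year 5: $141,480 × 5/45 = $15,720. Book value $33,040.
Year 6: $141,480 × 4/45 = $12,576. Book value $20,464.
Year 7: $141,480 × 3/45 = $9,432. Book value $11,032.
Year 8: $141,480 × 2/45 = $6,288. Book value $4,744.
Year 9: $141,480 × 1/45 = $3,144. Book value $1,600.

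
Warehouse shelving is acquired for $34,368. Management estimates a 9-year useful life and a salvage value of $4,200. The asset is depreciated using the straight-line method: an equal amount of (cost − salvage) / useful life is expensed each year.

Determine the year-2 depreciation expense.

$3,352

Depreciable base = $34,368 − $4,200 = $30,168.
Annual expense = $30,168 / 9 = $3,352.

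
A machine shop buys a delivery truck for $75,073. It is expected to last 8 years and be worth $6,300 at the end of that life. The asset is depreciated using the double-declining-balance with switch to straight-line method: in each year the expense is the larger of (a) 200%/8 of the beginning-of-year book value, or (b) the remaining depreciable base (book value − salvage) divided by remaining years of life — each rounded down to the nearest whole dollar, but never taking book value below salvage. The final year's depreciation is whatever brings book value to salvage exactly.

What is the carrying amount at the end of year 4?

$23,754

Depreciable base = $75,073 − $6,300 = $68,773.
Year 1: DB = ⌊$75,073 × 200%/8⌋ = $18,768; SL = ⌊$68,773/8⌋ = $8,596 → take DB $18,768. Book value $56,305.
Year 2: DB = ⌊$56,305 × 200%/8⌋ = $14,076; SL = ⌊$50,005/7⌋ = $7,143 → take DB $14,076. Book value $42,229.
Year 3: DB = ⌊$42,229 × 200%/8⌋ = $10,557; SL = ⌊$35,929/6⌋ = $5,988 → take DB $10,557. Book value $31,672.
Year 4: DB = ⌊$31,672 × 200%/8⌋ = $7,918; SL = ⌊$25,372/5⌋ = $5,074 → take DB $7,918. Book value $23,754.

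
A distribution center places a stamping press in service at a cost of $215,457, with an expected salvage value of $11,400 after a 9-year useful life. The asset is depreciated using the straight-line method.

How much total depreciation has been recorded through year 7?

Depreciable base = $215,457 − $11,400 = $204,057.
Annual expense = $204,057 / 9 = $22,673.
End of year 1: book value $192,784.
End of year 2: book value $170,111.
End of year 3: book value $147,438.
End of year 4: book value $124,765.
End of year 5: book value $102,092.
End of year 6: book value $79,419.
End of year 7: book value $56,746.
Accumulated through year 7 = $215,457 − $56,746 = $158,711.

$158,711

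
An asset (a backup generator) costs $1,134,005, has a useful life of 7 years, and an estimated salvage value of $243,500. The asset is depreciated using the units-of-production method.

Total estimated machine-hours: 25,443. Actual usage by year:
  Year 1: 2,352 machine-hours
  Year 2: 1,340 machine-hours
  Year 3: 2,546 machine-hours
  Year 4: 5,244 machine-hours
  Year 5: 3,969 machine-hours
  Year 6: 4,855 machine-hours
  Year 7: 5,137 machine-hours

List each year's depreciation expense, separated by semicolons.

Depreciable base = $1,134,005 − $243,500 = $890,505.
Rate = $890,505 / 25,443 machine-hours = $35 per machine-hour.
Year 1: 2,352 × $35 = $82,320. Book value $1,051,685.
Year 2: 1,340 × $35 = $46,900. Book value $1,004,785.
Year 3: 2,546 × $35 = $89,110. Book value $915,675.
Year 4: 5,244 × $35 = $183,540. Book value $732,135.
Year 5: 3,969 × $35 = $138,915. Book value $593,220.
Year 6: 4,855 × $35 = $169,925. Book value $423,295.
Year 7: 5,137 × $35 = $179,795. Book value $243,500.

$82,320; $46,900; $89,110; $183,540; $138,915; $169,925; $179,795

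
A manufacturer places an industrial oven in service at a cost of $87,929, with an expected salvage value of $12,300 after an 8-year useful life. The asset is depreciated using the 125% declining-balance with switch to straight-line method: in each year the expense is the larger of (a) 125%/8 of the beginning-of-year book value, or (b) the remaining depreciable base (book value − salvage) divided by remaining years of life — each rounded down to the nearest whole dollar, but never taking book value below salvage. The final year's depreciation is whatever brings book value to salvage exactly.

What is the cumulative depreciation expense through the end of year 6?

Depreciable base = $87,929 − $12,300 = $75,629.
Year 1: DB = ⌊$87,929 × 125%/8⌋ = $13,738; SL = ⌊$75,629/8⌋ = $9,453 → take DB $13,738. Book value $74,191.
Year 2: DB = ⌊$74,191 × 125%/8⌋ = $11,592; SL = ⌊$61,891/7⌋ = $8,841 → take DB $11,592. Book value $62,599.
Year 3: DB = ⌊$62,599 × 125%/8⌋ = $9,781; SL = ⌊$50,299/6⌋ = $8,383 → take DB $9,781. Book value $52,818.
Year 4: DB = ⌊$52,818 × 125%/8⌋ = $8,252; SL = ⌊$40,518/5⌋ = $8,103 → take DB $8,252. Book value $44,566.
Year 5: DB = ⌊$44,566 × 125%/8⌋ = $6,963; SL = ⌊$32,266/4⌋ = $8,066 → take SL $8,066. Book value $36,500.
Year 6: DB = ⌊$36,500 × 125%/8⌋ = $5,703; SL = ⌊$24,200/3⌋ = $8,066 → take SL $8,066. Book value $28,434.
Accumulated through year 6 = $87,929 − $28,434 = $59,495.

$59,495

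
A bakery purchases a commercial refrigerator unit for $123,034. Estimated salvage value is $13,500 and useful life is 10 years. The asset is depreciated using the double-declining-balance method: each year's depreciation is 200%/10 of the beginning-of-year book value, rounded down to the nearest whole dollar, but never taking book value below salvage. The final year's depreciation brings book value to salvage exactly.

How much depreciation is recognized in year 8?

$5,160

Depreciable base = $123,034 − $13,500 = $109,534.
Year 1: ⌊$123,034 × 200%/10⌋ = $24,606. Book value $98,428.
Year 2: ⌊$98,428 × 200%/10⌋ = $19,685. Book value $78,743.
Year 3: ⌊$78,743 × 200%/10⌋ = $15,748. Book value $62,995.
Year 4: ⌊$62,995 × 200%/10⌋ = $12,599. Book value $50,396.
Year 5: ⌊$50,396 × 200%/10⌋ = $10,079. Book value $40,317.
Year 6: ⌊$40,317 × 200%/10⌋ = $8,063. Book value $32,254.
Year 7: ⌊$32,254 × 200%/10⌋ = $6,450. Book value $25,804.
Year 8: ⌊$25,804 × 200%/10⌋ = $5,160. Book value $20,644.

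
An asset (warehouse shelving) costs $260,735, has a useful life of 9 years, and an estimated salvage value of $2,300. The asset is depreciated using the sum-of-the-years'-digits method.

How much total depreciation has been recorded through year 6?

$223,977

Depreciable base = $260,735 − $2,300 = $258,435.
Sum of the years' digits = 9+8+7+6+5+4+3+2+1 = 45.
Year 1: $258,435 × 9/45 = $51,687. Book value $209,048.
Year 2: $258,435 × 8/45 = $45,944. Book value $163,104.
Year 3: $258,435 × 7/45 = $40,201. Book value $122,903.
Year 4: $258,435 × 6/45 = $34,458. Book value $88,445.
Year 5: $258,435 × 5/45 = $28,715. Book value $59,730.
Year 6: $258,435 × 4/45 = $22,972. Book value $36,758.
Accumulated through year 6 = $260,735 − $36,758 = $223,977.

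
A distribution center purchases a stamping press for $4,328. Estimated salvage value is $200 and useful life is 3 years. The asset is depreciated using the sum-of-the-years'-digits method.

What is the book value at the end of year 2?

$888

Depreciable base = $4,328 − $200 = $4,128.
Sum of the years' digits = 3+2+1 = 6.
Year 1: $4,128 × 3/6 = $2,064. Book value $2,264.
Year 2: $4,128 × 2/6 = $1,376. Book value $888.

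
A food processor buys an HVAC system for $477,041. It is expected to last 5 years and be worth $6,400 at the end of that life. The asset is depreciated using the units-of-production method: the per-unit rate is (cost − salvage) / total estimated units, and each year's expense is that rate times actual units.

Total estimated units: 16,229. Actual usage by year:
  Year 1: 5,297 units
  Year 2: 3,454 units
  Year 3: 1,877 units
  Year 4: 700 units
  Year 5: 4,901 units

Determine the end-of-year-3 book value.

$168,829

Depreciable base = $477,041 − $6,400 = $470,641.
Rate = $470,641 / 16,229 units = $29 per unit.
Year 1: 5,297 × $29 = $153,613. Book value $323,428.
Year 2: 3,454 × $29 = $100,166. Book value $223,262.
Year 3: 1,877 × $29 = $54,433. Book value $168,829.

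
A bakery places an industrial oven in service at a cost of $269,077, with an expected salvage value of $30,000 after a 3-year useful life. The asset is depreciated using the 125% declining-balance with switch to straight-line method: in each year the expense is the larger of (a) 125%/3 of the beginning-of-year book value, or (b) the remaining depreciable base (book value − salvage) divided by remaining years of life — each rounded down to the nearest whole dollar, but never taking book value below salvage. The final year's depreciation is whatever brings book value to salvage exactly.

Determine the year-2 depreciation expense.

$65,400

Depreciable base = $269,077 − $30,000 = $239,077.
Year 1: DB = ⌊$269,077 × 125%/3⌋ = $112,115; SL = ⌊$239,077/3⌋ = $79,692 → take DB $112,115. Book value $156,962.
Year 2: DB = ⌊$156,962 × 125%/3⌋ = $65,400; SL = ⌊$126,962/2⌋ = $63,481 → take DB $65,400. Book value $91,562.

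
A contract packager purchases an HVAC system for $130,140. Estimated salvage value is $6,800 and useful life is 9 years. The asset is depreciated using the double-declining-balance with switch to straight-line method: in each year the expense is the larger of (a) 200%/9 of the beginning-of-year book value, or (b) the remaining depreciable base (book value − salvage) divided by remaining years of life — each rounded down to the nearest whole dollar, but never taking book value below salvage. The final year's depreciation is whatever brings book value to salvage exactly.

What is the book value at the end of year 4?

$47,626

Depreciable base = $130,140 − $6,800 = $123,340.
Year 1: DB = ⌊$130,140 × 200%/9⌋ = $28,920; SL = ⌊$123,340/9⌋ = $13,704 → take DB $28,920. Book value $101,220.
Year 2: DB = ⌊$101,220 × 200%/9⌋ = $22,493; SL = ⌊$94,420/8⌋ = $11,802 → take DB $22,493. Book value $78,727.
Year 3: DB = ⌊$78,727 × 200%/9⌋ = $17,494; SL = ⌊$71,927/7⌋ = $10,275 → take DB $17,494. Book value $61,233.
Year 4: DB = ⌊$61,233 × 200%/9⌋ = $13,607; SL = ⌊$54,433/6⌋ = $9,072 → take DB $13,607. Book value $47,626.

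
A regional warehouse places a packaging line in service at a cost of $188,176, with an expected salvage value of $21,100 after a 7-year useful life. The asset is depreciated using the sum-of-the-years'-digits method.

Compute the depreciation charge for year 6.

$11,934

Depreciable base = $188,176 − $21,100 = $167,076.
Sum of the years' digits = 7+6+5+4+3+2+1 = 28.
Year 1: $167,076 × 7/28 = $41,769. Book value $146,407.
Year 2: $167,076 × 6/28 = $35,802. Book value $110,605.
Year 3: $167,076 × 5/28 = $29,835. Book value $80,770.
Year 4: $167,076 × 4/28 = $23,868. Book value $56,902.
Year 5: $167,076 × 3/28 = $17,901. Book value $39,001.
Year 6: $167,076 × 2/28 = $11,934. Book value $27,067.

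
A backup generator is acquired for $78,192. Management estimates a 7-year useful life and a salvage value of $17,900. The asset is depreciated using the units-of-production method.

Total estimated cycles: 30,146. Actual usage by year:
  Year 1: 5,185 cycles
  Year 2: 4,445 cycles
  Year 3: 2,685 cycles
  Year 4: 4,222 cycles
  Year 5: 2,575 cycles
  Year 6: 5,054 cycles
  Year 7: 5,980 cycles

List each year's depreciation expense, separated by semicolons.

$10,370; $8,890; $5,370; $8,444; $5,150; $10,108; $11,960

Depreciable base = $78,192 − $17,900 = $60,292.
Rate = $60,292 / 30,146 cycles = $2 per cycle.
Year 1: 5,185 × $2 = $10,370. Book value $67,822.
Year 2: 4,445 × $2 = $8,890. Book value $58,932.
Year 3: 2,685 × $2 = $5,370. Book value $53,562.
Year 4: 4,222 × $2 = $8,444. Book value $45,118.
Year 5: 2,575 × $2 = $5,150. Book value $39,968.
Year 6: 5,054 × $2 = $10,108. Book value $29,860.
Year 7: 5,980 × $2 = $11,960. Book value $17,900.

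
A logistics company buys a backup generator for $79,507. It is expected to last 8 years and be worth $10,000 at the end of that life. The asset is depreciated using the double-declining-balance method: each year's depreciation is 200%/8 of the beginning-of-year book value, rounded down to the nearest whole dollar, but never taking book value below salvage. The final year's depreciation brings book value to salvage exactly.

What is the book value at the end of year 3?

$33,543

Depreciable base = $79,507 − $10,000 = $69,507.
Year 1: ⌊$79,507 × 200%/8⌋ = $19,876. Book value $59,631.
Year 2: ⌊$59,631 × 200%/8⌋ = $14,907. Book value $44,724.
Year 3: ⌊$44,724 × 200%/8⌋ = $11,181. Book value $33,543.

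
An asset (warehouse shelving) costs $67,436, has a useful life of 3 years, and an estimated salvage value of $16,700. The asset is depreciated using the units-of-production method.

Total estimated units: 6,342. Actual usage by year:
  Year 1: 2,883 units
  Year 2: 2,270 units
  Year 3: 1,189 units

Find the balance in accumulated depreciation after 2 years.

Depreciable base = $67,436 − $16,700 = $50,736.
Rate = $50,736 / 6,342 units = $8 per unit.
Year 1: 2,883 × $8 = $23,064. Book value $44,372.
Year 2: 2,270 × $8 = $18,160. Book value $26,212.
Accumulated through year 2 = $67,436 − $26,212 = $41,224.

$41,224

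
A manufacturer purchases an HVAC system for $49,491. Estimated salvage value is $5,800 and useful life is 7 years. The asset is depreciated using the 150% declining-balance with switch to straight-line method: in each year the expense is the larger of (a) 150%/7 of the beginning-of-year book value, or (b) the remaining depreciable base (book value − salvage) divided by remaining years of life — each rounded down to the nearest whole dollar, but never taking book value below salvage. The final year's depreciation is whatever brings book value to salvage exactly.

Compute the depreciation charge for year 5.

Depreciable base = $49,491 − $5,800 = $43,691.
Year 1: DB = ⌊$49,491 × 150%/7⌋ = $10,605; SL = ⌊$43,691/7⌋ = $6,241 → take DB $10,605. Book value $38,886.
Year 2: DB = ⌊$38,886 × 150%/7⌋ = $8,332; SL = ⌊$33,086/6⌋ = $5,514 → take DB $8,332. Book value $30,554.
Year 3: DB = ⌊$30,554 × 150%/7⌋ = $6,547; SL = ⌊$24,754/5⌋ = $4,950 → take DB $6,547. Book value $24,007.
Year 4: DB = ⌊$24,007 × 150%/7⌋ = $5,144; SL = ⌊$18,207/4⌋ = $4,551 → take DB $5,144. Book value $18,863.
Year 5: DB = ⌊$18,863 × 150%/7⌋ = $4,042; SL = ⌊$13,063/3⌋ = $4,354 → take SL $4,354. Book value $14,509.

$4,354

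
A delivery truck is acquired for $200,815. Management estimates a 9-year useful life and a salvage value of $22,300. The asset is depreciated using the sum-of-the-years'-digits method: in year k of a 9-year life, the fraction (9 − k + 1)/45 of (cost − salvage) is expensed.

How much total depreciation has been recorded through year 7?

Depreciable base = $200,815 − $22,300 = $178,515.
Sum of the years' digits = 9+8+7+6+5+4+3+2+1 = 45.
Year 1: $178,515 × 9/45 = $35,703. Book value $165,112.
Year 2: $178,515 × 8/45 = $31,736. Book value $133,376.
Year 3: $178,515 × 7/45 = $27,769. Book value $105,607.
Year 4: $178,515 × 6/45 = $23,802. Book value $81,805.
Year 5: $178,515 × 5/45 = $19,835. Book value $61,970.
Year 6: $178,515 × 4/45 = $15,868. Book value $46,102.
Year 7: $178,515 × 3/45 = $11,901. Book value $34,201.
Accumulated through year 7 = $200,815 − $34,201 = $166,614.

$166,614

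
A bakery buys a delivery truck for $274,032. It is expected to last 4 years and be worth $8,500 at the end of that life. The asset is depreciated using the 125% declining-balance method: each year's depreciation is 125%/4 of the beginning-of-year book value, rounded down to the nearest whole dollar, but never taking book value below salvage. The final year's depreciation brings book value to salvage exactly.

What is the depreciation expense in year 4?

Depreciable base = $274,032 − $8,500 = $265,532.
Year 1: ⌊$274,032 × 125%/4⌋ = $85,635. Book value $188,397.
Year 2: ⌊$188,397 × 125%/4⌋ = $58,874. Book value $129,523.
Year 3: ⌊$129,523 × 125%/4⌋ = $40,475. Book value $89,048.
Year 4 (final): $89,048 − $8,500 = $80,548. Book value $8,500.

$80,548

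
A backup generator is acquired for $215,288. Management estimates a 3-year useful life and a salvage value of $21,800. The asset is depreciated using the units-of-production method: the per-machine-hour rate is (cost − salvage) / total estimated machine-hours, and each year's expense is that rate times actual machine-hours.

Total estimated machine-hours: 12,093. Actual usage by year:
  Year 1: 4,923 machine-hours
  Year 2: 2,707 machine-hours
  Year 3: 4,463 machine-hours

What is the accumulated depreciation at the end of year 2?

Depreciable base = $215,288 − $21,800 = $193,488.
Rate = $193,488 / 12,093 machine-hours = $16 per machine-hour.
Year 1: 4,923 × $16 = $78,768. Book value $136,520.
Year 2: 2,707 × $16 = $43,312. Book value $93,208.
Accumulated through year 2 = $215,288 − $93,208 = $122,080.

$122,080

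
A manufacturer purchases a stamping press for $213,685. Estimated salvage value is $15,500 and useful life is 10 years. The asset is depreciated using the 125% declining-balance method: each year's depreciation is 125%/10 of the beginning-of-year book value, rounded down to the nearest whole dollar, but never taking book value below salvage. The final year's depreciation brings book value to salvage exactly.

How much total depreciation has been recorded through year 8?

$140,258

Depreciable base = $213,685 − $15,500 = $198,185.
Year 1: ⌊$213,685 × 125%/10⌋ = $26,710. Book value $186,975.
Year 2: ⌊$186,975 × 125%/10⌋ = $23,371. Book value $163,604.
Year 3: ⌊$163,604 × 125%/10⌋ = $20,450. Book value $143,154.
Year 4: ⌊$143,154 × 125%/10⌋ = $17,894. Book value $125,260.
Year 5: ⌊$125,260 × 125%/10⌋ = $15,657. Book value $109,603.
Year 6: ⌊$109,603 × 125%/10⌋ = $13,700. Book value $95,903.
Year 7: ⌊$95,903 × 125%/10⌋ = $11,987. Book value $83,916.
Year 8: ⌊$83,916 × 125%/10⌋ = $10,489. Book value $73,427.
Accumulated through year 8 = $213,685 − $73,427 = $140,258.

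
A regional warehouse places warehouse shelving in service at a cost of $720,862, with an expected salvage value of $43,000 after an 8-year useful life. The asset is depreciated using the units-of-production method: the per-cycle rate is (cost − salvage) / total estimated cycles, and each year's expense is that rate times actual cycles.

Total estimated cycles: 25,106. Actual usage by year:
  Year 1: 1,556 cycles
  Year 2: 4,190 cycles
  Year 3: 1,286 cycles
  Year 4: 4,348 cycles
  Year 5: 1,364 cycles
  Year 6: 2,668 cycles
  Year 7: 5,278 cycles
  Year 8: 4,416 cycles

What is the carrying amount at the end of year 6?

$304,738

Depreciable base = $720,862 − $43,000 = $677,862.
Rate = $677,862 / 25,106 cycles = $27 per cycle.
Year 1: 1,556 × $27 = $42,012. Book value $678,850.
Year 2: 4,190 × $27 = $113,130. Book value $565,720.
Year 3: 1,286 × $27 = $34,722. Book value $530,998.
Year 4: 4,348 × $27 = $117,396. Book value $413,602.
Year 5: 1,364 × $27 = $36,828. Book value $376,774.
Year 6: 2,668 × $27 = $72,036. Book value $304,738.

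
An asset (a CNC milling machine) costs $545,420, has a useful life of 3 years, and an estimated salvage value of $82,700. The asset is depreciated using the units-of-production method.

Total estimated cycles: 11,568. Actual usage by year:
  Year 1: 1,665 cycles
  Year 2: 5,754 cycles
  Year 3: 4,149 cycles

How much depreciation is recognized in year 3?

Depreciable base = $545,420 − $82,700 = $462,720.
Rate = $462,720 / 11,568 cycles = $40 per cycle.
Year 1: 1,665 × $40 = $66,600. Book value $478,820.
Year 2: 5,754 × $40 = $230,160. Book value $248,660.
Year 3: 4,149 × $40 = $165,960. Book value $82,700.

$165,960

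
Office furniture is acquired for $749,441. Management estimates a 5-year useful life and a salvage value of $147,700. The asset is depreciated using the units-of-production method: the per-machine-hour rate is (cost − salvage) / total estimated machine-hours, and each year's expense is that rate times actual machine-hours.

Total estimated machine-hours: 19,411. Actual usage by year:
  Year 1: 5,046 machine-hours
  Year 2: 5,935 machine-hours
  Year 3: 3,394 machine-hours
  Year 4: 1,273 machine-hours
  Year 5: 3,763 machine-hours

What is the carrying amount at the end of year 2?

$409,030

Depreciable base = $749,441 − $147,700 = $601,741.
Rate = $601,741 / 19,411 machine-hours = $31 per machine-hour.
Year 1: 5,046 × $31 = $156,426. Book value $593,015.
Year 2: 5,935 × $31 = $183,985. Book value $409,030.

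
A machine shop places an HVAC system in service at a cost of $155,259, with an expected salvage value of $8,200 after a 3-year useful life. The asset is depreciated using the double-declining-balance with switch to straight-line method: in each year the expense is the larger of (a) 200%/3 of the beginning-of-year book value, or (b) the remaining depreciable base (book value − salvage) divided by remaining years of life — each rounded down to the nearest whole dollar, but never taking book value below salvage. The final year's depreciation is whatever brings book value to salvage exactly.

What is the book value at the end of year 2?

$17,251

Depreciable base = $155,259 − $8,200 = $147,059.
Year 1: DB = ⌊$155,259 × 200%/3⌋ = $103,506; SL = ⌊$147,059/3⌋ = $49,019 → take DB $103,506. Book value $51,753.
Year 2: DB = ⌊$51,753 × 200%/3⌋ = $34,502; SL = ⌊$43,553/2⌋ = $21,776 → take DB $34,502. Book value $17,251.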